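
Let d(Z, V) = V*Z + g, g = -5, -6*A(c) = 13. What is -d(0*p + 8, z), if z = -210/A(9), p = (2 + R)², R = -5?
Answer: -10015/13 ≈ -770.38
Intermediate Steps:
A(c) = -13/6 (A(c) = -⅙*13 = -13/6)
p = 9 (p = (2 - 5)² = (-3)² = 9)
z = 1260/13 (z = -210/(-13/6) = -210*(-6/13) = 1260/13 ≈ 96.923)
d(Z, V) = -5 + V*Z (d(Z, V) = V*Z - 5 = -5 + V*Z)
-d(0*p + 8, z) = -(-5 + 1260*(0*9 + 8)/13) = -(-5 + 1260*(0 + 8)/13) = -(-5 + (1260/13)*8) = -(-5 + 10080/13) = -1*10015/13 = -10015/13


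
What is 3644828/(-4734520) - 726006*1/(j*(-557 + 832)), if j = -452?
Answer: 18651486292/3678130225 ≈ 5.0709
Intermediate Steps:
3644828/(-4734520) - 726006*1/(j*(-557 + 832)) = 3644828/(-4734520) - 726006*(-1/(452*(-557 + 832))) = 3644828*(-1/4734520) - 726006/((-452*275)) = -911207/1183630 - 726006/(-124300) = -911207/1183630 - 726006*(-1/124300) = -911207/1183630 + 363003/62150 = 18651486292/3678130225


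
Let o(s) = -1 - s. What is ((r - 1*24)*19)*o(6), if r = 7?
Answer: 2261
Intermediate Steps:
((r - 1*24)*19)*o(6) = ((7 - 1*24)*19)*(-1 - 1*6) = ((7 - 24)*19)*(-1 - 6) = -17*19*(-7) = -323*(-7) = 2261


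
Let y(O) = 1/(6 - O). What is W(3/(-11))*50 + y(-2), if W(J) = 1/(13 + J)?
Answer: 227/56 ≈ 4.0536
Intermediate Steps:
W(3/(-11))*50 + y(-2) = 50/(13 + 3/(-11)) - 1/(-6 - 2) = 50/(13 + 3*(-1/11)) - 1/(-8) = 50/(13 - 3/11) - 1*(-⅛) = 50/(140/11) + ⅛ = (11/140)*50 + ⅛ = 55/14 + ⅛ = 227/56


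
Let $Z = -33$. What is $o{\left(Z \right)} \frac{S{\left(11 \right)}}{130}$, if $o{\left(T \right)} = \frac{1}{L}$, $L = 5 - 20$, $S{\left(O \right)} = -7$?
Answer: $\frac{7}{1950} \approx 0.0035897$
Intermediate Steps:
$L = -15$ ($L = 5 - 20 = -15$)
$o{\left(T \right)} = - \frac{1}{15}$ ($o{\left(T \right)} = \frac{1}{-15} = - \frac{1}{15}$)
$o{\left(Z \right)} \frac{S{\left(11 \right)}}{130} = - \frac{\left(-7\right) \frac{1}{130}}{15} = \left(- \frac{1}{15}\right) \left(- \frac{7}{130}\right) = \frac{7}{1950}$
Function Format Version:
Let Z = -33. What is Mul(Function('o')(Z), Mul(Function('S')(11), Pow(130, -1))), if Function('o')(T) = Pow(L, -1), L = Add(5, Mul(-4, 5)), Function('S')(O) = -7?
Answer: Rational(7, 1950) ≈ 0.0035897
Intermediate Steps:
L = -15 (L = Add(5, -20) = -15)
Function('o')(T) = Rational(-1, 15) (Function('o')(T) = Pow(-15, -1) = Rational(-1, 15))
Mul(Function('o')(Z), Mul(Function('S')(11), Pow(130, -1))) = Mul(Rational(-1, 15), Mul(-7, Pow(130, -1))) = Mul(Rational(-1, 15), Mul(-7, Rational(1, 130))) = Mul(Rational(-1, 15), Rational(-7, 130)) = Rational(7, 1950)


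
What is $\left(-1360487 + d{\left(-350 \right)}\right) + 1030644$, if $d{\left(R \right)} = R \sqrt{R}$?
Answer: $-329843 - 1750 i \sqrt{14} \approx -3.2984 \cdot 10^{5} - 6547.9 i$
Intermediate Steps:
$d{\left(R \right)} = R^{\frac{3}{2}}$
$\left(-1360487 + d{\left(-350 \right)}\right) + 1030644 = \left(-1360487 + \left(-350\right)^{\frac{3}{2}}\right) + 1030644 = \left(-1360487 - 1750 i \sqrt{14}\right) + 1030644 = -329843 - 1750 i \sqrt{14}$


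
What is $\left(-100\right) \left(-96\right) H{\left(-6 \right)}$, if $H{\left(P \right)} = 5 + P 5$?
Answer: $-240000$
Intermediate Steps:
$H{\left(P \right)} = 5 + 5 P$
$\left(-100\right) \left(-96\right) H{\left(-6 \right)} = \left(-100\right) \left(-96\right) \left(5 + 5 \left(-6\right)\right) = 9600 \left(5 - 30\right) = 9600 \left(-25\right) = -240000$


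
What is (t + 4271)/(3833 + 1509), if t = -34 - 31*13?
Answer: 1917/2671 ≈ 0.71771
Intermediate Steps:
t = -437 (t = -34 - 403 = -437)
(t + 4271)/(3833 + 1509) = (-437 + 4271)/(3833 + 1509) = 3834/5342 = 3834*(1/5342) = 1917/2671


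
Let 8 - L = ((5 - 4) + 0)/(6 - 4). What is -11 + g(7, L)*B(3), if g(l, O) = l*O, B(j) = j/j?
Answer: 83/2 ≈ 41.500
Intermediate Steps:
B(j) = 1
L = 15/2 (L = 8 - ((5 - 4) + 0)/(6 - 4) = 8 - (1 + 0)/2 = 8 - 1/2 = 8 - 1*½ = 8 - ½ = 15/2 ≈ 7.5000)
g(l, O) = O*l
-11 + g(7, L)*B(3) = -11 + ((15/2)*7)*1 = -11 + (105/2)*1 = -11 + 105/2 = 83/2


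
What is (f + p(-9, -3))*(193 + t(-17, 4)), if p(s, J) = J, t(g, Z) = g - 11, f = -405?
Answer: -67320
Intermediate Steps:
t(g, Z) = -11 + g
(f + p(-9, -3))*(193 + t(-17, 4)) = (-405 - 3)*(193 + (-11 - 17)) = -408*(193 - 28) = -408*165 = -67320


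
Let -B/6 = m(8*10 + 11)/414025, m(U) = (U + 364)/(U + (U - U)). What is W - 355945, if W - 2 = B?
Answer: -29473860121/82805 ≈ -3.5594e+5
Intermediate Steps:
m(U) = (364 + U)/U (m(U) = (364 + U)/(U + 0) = (364 + U)/U)
B = -6/82805 (B = -6*(364 + (8*10 + 11))/(8*10 + 11)/414025 = -6*(364 + (80 + 11))/(80 + 11)/414025 = -6*(364 + 91)/91/414025 = -6*(1/91)*455/414025 = -30/414025 = -6*1/82805 = -6/82805 ≈ -7.2459e-5)
W = 165604/82805 (W = 2 - 6/82805 = 165604/82805 ≈ 1.9999)
W - 355945 = 165604/82805 - 355945 = -29473860121/82805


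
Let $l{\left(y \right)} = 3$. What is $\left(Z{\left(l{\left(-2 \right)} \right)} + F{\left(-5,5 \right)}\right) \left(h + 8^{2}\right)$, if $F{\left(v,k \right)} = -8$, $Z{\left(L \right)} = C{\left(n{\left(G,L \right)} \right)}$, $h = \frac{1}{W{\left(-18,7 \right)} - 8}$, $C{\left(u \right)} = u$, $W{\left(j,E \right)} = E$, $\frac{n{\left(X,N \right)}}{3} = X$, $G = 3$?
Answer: $63$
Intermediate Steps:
$n{\left(X,N \right)} = 3 X$
$h = -1$ ($h = \frac{1}{7 - 8} = \frac{1}{-1} = -1$)
$Z{\left(L \right)} = 9$ ($Z{\left(L \right)} = 3 \cdot 3 = 9$)
$\left(Z{\left(l{\left(-2 \right)} \right)} + F{\left(-5,5 \right)}\right) \left(h + 8^{2}\right) = \left(9 - 8\right) \left(-1 + 8^{2}\right) = 1 \left(-1 + 64\right) = 1 \cdot 63 = 63$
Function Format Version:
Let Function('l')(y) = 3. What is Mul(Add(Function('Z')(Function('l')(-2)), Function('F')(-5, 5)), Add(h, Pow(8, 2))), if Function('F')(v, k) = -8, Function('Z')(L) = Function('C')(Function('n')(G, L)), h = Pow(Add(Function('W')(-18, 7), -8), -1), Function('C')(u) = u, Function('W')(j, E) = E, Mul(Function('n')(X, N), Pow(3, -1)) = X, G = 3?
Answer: 63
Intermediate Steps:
Function('n')(X, N) = Mul(3, X)
h = -1 (h = Pow(Add(7, -8), -1) = Pow(-1, -1) = -1)
Function('Z')(L) = 9 (Function('Z')(L) = Mul(3, 3) = 9)
Mul(Add(Function('Z')(Function('l')(-2)), Function('F')(-5, 5)), Add(h, Pow(8, 2))) = Mul(Add(9, -8), Add(-1, Pow(8, 2))) = Mul(1, Add(-1, 64)) = Mul(1, 63) = 63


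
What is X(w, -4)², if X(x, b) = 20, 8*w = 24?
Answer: 400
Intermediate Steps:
w = 3 (w = (⅛)*24 = 3)
X(w, -4)² = 20² = 400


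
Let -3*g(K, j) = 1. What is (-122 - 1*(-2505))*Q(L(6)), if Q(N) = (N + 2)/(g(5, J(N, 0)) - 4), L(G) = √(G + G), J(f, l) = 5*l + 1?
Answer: -14298/13 - 14298*√3/13 ≈ -3004.8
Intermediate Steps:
J(f, l) = 1 + 5*l
g(K, j) = -⅓ (g(K, j) = -⅓*1 = -⅓)
L(G) = √2*√G (L(G) = √(2*G) = √2*√G)
Q(N) = -6/13 - 3*N/13 (Q(N) = (N + 2)/(-⅓ - 4) = (2 + N)/(-13/3) = (2 + N)*(-3/13) = -6/13 - 3*N/13)
(-122 - 1*(-2505))*Q(L(6)) = (-122 - 1*(-2505))*(-6/13 - 3*√2*√6/13) = (-122 + 2505)*(-6/13 - 6*√3/13) = 2383*(-6/13 - 6*√3/13) = -14298/13 - 14298*√3/13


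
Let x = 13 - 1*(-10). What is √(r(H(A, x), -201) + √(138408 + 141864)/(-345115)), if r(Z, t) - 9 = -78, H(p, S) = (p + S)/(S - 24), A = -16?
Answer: √(-8218201062525 - 1380460*√17517)/345115 ≈ 8.3067*I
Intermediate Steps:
x = 23 (x = 13 + 10 = 23)
H(p, S) = (S + p)/(-24 + S)
r(Z, t) = -69 (r(Z, t) = 9 - 78 = -69)
√(r(H(A, x), -201) + √(138408 + 141864)/(-345115)) = √(-69 + √(138408 + 141864)/(-345115)) = √(-69 + √280272*(-1/345115)) = √(-69 + (4*√17517)*(-1/345115)) = √(-69 - 4*√17517/345115)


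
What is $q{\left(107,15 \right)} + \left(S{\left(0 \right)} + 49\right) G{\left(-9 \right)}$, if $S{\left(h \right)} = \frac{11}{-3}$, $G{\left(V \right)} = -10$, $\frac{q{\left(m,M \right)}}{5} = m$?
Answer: $\frac{245}{3} \approx 81.667$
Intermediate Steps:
$q{\left(m,M \right)} = 5 m$
$S{\left(h \right)} = - \frac{11}{3}$ ($S{\left(h \right)} = 11 \left(- \frac{1}{3}\right) = - \frac{11}{3}$)
$q{\left(107,15 \right)} + \left(S{\left(0 \right)} + 49\right) G{\left(-9 \right)} = 5 \cdot 107 + \left(- \frac{11}{3} + 49\right) \left(-10\right) = 535 + \frac{136}{3} \left(-10\right) = 535 - \frac{1360}{3} = \frac{245}{3}$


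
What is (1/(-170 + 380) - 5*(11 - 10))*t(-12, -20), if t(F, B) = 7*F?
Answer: 2098/5 ≈ 419.60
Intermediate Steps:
(1/(-170 + 380) - 5*(11 - 10))*t(-12, -20) = (1/(-170 + 380) - 5*(11 - 10))*(7*(-12)) = (1/210 - 5*1)*(-84) = (1/210 - 5)*(-84) = -1049/210*(-84) = 2098/5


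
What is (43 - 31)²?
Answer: 144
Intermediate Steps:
(43 - 31)² = 12² = 144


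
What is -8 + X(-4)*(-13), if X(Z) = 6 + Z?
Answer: -34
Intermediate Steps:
-8 + X(-4)*(-13) = -8 + (6 - 4)*(-13) = -8 + 2*(-13) = -8 - 26 = -34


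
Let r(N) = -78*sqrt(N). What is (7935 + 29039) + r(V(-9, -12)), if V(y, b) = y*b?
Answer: 36974 - 468*sqrt(3) ≈ 36163.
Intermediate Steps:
V(y, b) = b*y
(7935 + 29039) + r(V(-9, -12)) = (7935 + 29039) - 78*6*sqrt(3) = 36974 - 468*sqrt(3)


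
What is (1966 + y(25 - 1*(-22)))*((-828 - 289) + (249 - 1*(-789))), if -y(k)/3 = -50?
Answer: -167164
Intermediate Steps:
y(k) = 150 (y(k) = -3*(-50) = 150)
(1966 + y(25 - 1*(-22)))*((-828 - 289) + (249 - 1*(-789))) = (1966 + 150)*((-828 - 289) + (249 - 1*(-789))) = 2116*(-1117 + (249 + 789)) = 2116*(-1117 + 1038) = 2116*(-79) = -167164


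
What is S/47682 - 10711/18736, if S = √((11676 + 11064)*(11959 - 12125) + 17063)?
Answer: -10711/18736 + I*√3757777/47682 ≈ -0.57168 + 0.040655*I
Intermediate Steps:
S = I*√3757777 (S = √(22740*(-166) + 17063) = √(-3774840 + 17063) = √(-3757777) = I*√3757777 ≈ 1938.5*I)
S/47682 - 10711/18736 = (I*√3757777)/47682 - 10711/18736 = (I*√3757777)*(1/47682) - 10711*1/18736 = I*√3757777/47682 - 10711/18736 = -10711/18736 + I*√3757777/47682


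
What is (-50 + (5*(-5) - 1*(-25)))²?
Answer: 2500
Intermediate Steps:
(-50 + (5*(-5) - 1*(-25)))² = (-50 + (-25 + 25))² = (-50 + 0)² = (-50)² = 2500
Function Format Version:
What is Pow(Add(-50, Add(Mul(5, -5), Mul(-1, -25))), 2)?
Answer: 2500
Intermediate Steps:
Pow(Add(-50, Add(Mul(5, -5), Mul(-1, -25))), 2) = Pow(Add(-50, Add(-25, 25)), 2) = Pow(Add(-50, 0), 2) = Pow(-50, 2) = 2500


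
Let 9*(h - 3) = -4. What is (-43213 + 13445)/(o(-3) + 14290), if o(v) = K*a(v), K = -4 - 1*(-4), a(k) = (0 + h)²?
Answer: -14884/7145 ≈ -2.0831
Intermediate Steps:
h = 23/9 (h = 3 + (⅑)*(-4) = 3 - 4/9 = 23/9 ≈ 2.5556)
a(k) = 529/81 (a(k) = (0 + 23/9)² = (23/9)² = 529/81)
K = 0 (K = -4 + 4 = 0)
o(v) = 0 (o(v) = 0*(529/81) = 0)
(-43213 + 13445)/(o(-3) + 14290) = (-43213 + 13445)/(0 + 14290) = -29768/14290 = -29768*1/14290 = -14884/7145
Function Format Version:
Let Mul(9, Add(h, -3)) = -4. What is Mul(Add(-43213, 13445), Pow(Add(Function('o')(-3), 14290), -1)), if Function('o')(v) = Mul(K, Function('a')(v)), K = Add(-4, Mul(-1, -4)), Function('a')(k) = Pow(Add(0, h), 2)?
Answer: Rational(-14884, 7145) ≈ -2.0831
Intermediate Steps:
h = Rational(23, 9) (h = Add(3, Mul(Rational(1, 9), -4)) = Add(3, Rational(-4, 9)) = Rational(23, 9) ≈ 2.5556)
Function('a')(k) = Rational(529, 81) (Function('a')(k) = Pow(Add(0, Rational(23, 9)), 2) = Pow(Rational(23, 9), 2) = Rational(529, 81))
K = 0 (K = Add(-4, 4) = 0)
Function('o')(v) = 0 (Function('o')(v) = Mul(0, Rational(529, 81)) = 0)
Mul(Add(-43213, 13445), Pow(Add(Function('o')(-3), 14290), -1)) = Mul(Add(-43213, 13445), Pow(Add(0, 14290), -1)) = Mul(-29768, Pow(14290, -1)) = Mul(-29768, Rational(1, 14290)) = Rational(-14884, 7145)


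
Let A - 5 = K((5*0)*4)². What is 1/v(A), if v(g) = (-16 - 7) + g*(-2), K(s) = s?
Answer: -1/33 ≈ -0.030303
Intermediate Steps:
A = 5 (A = 5 + ((5*0)*4)² = 5 + (0*4)² = 5 + 0² = 5 + 0 = 5)
v(g) = -23 - 2*g
1/v(A) = 1/(-23 - 2*5) = 1/(-23 - 10) = 1/(-33) = -1/33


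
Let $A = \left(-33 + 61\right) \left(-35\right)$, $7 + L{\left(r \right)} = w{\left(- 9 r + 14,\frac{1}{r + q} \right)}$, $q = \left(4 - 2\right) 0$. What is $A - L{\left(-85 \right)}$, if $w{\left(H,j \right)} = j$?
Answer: $- \frac{82704}{85} \approx -972.99$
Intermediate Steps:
$q = 0$ ($q = 2 \cdot 0 = 0$)
$L{\left(r \right)} = -7 + \frac{1}{r}$ ($L{\left(r \right)} = -7 + \frac{1}{r + 0} = -7 + \frac{1}{r}$)
$A = -980$ ($A = 28 \left(-35\right) = -980$)
$A - L{\left(-85 \right)} = -980 - \left(-7 + \frac{1}{-85}\right) = -980 - \left(-7 - \frac{1}{85}\right) = -980 - - \frac{596}{85} = -980 + \frac{596}{85} = - \frac{82704}{85}$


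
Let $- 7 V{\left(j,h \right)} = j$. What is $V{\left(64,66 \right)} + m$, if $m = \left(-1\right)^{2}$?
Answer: $- \frac{57}{7} \approx -8.1429$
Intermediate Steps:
$m = 1$
$V{\left(j,h \right)} = - \frac{j}{7}$
$V{\left(64,66 \right)} + m = \left(- \frac{1}{7}\right) 64 + 1 = - \frac{64}{7} + 1 = - \frac{57}{7}$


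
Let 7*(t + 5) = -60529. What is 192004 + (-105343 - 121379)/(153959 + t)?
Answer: 27899298506/145307 ≈ 1.9200e+5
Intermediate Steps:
t = -8652 (t = -5 + (⅐)*(-60529) = -5 - 8647 = -8652)
192004 + (-105343 - 121379)/(153959 + t) = 192004 + (-105343 - 121379)/(153959 - 8652) = 192004 - 226722/145307 = 27899298506/145307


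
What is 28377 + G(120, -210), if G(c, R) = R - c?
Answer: 28047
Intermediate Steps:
28377 + G(120, -210) = 28377 + (-210 - 1*120) = 28377 + (-210 - 120) = 28377 - 330 = 28047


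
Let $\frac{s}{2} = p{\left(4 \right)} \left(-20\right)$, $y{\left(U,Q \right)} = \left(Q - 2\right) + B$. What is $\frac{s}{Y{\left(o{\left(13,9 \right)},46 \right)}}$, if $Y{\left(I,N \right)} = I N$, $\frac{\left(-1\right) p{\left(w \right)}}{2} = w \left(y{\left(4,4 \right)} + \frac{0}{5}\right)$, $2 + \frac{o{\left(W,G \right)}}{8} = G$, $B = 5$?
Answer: $\frac{20}{23} \approx 0.86957$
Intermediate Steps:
$o{\left(W,G \right)} = -16 + 8 G$
$y{\left(U,Q \right)} = 3 + Q$ ($y{\left(U,Q \right)} = \left(Q - 2\right) + 5 = \left(-2 + Q\right) + 5 = 3 + Q$)
$p{\left(w \right)} = - 14 w$ ($p{\left(w \right)} = - 2 w \left(\left(3 + 4\right) + \frac{0}{5}\right) = - 2 w \left(7 + 0 \cdot \frac{1}{5}\right) = - 2 w \left(7 + 0\right) = - 2 w 7 = - 2 \cdot 7 w = - 14 w$)
$s = 2240$ ($s = 2 \left(-14\right) 4 \left(-20\right) = 2 \left(\left(-56\right) \left(-20\right)\right) = 2 \cdot 1120 = 2240$)
$\frac{s}{Y{\left(o{\left(13,9 \right)},46 \right)}} = \frac{2240}{\left(-16 + 8 \cdot 9\right) 46} = \frac{2240}{\left(-16 + 72\right) 46} = \frac{2240}{56 \cdot 46} = \frac{2240}{2576} = 2240 \cdot \frac{1}{2576} = \frac{20}{23}$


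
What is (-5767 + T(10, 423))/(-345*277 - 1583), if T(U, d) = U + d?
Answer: 2667/48574 ≈ 0.054906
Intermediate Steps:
(-5767 + T(10, 423))/(-345*277 - 1583) = (-5767 + (10 + 423))/(-345*277 - 1583) = (-5767 + 433)/(-95565 - 1583) = -5334/(-97148) = -5334*(-1/97148) = 2667/48574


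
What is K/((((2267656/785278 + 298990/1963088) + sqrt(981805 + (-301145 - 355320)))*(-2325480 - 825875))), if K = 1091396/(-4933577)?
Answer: -492793299455659598277519092832/751260890301084428006260650727720332548285 + 324204298428038699132477297152*sqrt(81335)/751260890301084428006260650727720332548285 ≈ 1.2242e-10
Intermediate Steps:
K = -1091396/4933577 (K = 1091396*(-1/4933577) = -1091396/4933577 ≈ -0.22122)
K/((((2267656/785278 + 298990/1963088) + sqrt(981805 + (-301145 - 355320)))*(-2325480 - 825875))) = -1091396*1/((-2325480 - 825875)*((2267656/785278 + 298990/1963088) + sqrt(981805 + (-301145 - 355320))))/4933577 = -1091396*(-1/(3151355*((2267656*(1/785278) + 298990*(1/1963088)) + sqrt(981805 - 656465))))/4933577 = -1091396*(-1/(3151355*((1133828/392639 + 149495/981544) + sqrt(325340))))/4933577 = -1091396*(-1/(3151355*(1171599637737/385392454616 + 2*sqrt(81335))))/4933577 = -1091396/(4933577*(-3692126376380683635/385392454616 - 6302710*sqrt(81335)))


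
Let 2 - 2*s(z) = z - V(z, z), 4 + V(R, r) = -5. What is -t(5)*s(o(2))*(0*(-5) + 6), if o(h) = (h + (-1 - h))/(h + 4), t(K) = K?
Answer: 205/2 ≈ 102.50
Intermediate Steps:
V(R, r) = -9 (V(R, r) = -4 - 5 = -9)
o(h) = -1/(4 + h)
s(z) = -7/2 - z/2 (s(z) = 1 - (z - 1*(-9))/2 = 1 - (z + 9)/2 = 1 - (9 + z)/2 = 1 + (-9/2 - z/2) = -7/2 - z/2)
-t(5)*s(o(2))*(0*(-5) + 6) = -5*(-7/2 - (-1)/(2*(4 + 2)))*(0*(-5) + 6) = -5*(-7/2 - (-1)/(2*6))*(0 + 6) = -5*(-7/2 - (-1)/(2*6))*6 = -5*(-7/2 - ½*(-⅙))*6 = -5*(-7/2 + 1/12)*6 = -5*(-41/12)*6 = -(-205)*6/12 = -1*(-205/2) = 205/2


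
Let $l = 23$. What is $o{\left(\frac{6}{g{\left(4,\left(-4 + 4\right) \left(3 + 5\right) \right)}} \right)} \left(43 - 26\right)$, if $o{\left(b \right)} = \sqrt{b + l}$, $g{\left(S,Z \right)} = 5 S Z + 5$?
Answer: $\frac{187 \sqrt{5}}{5} \approx 83.629$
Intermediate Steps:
$g{\left(S,Z \right)} = 5 + 5 S Z$ ($g{\left(S,Z \right)} = 5 S Z + 5 = 5 + 5 S Z$)
$o{\left(b \right)} = \sqrt{23 + b}$ ($o{\left(b \right)} = \sqrt{b + 23} = \sqrt{23 + b}$)
$o{\left(\frac{6}{g{\left(4,\left(-4 + 4\right) \left(3 + 5\right) \right)}} \right)} \left(43 - 26\right) = \sqrt{23 + \frac{6}{5 + 5 \cdot 4 \left(-4 + 4\right) \left(3 + 5\right)}} \left(43 - 26\right) = \sqrt{23 + \frac{6}{5 + 5 \cdot 4 \cdot 0 \cdot 8}} \cdot 17 = \sqrt{23 + \frac{6}{5 + 5 \cdot 4 \cdot 0}} \cdot 17 = \sqrt{23 + \frac{6}{5 + 0}} \cdot 17 = \sqrt{23 + \frac{6}{5}} \cdot 17 = \sqrt{\frac{121}{5}} \cdot 17 = \frac{11 \sqrt{5}}{5} \cdot 17 = \frac{187 \sqrt{5}}{5}$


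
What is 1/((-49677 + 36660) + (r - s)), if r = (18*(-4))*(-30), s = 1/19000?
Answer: -19000/206283001 ≈ -9.2107e-5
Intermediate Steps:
s = 1/19000 ≈ 5.2632e-5
r = 2160 (r = -72*(-30) = 2160)
1/((-49677 + 36660) + (r - s)) = 1/((-49677 + 36660) + (2160 - 1*1/19000)) = 1/(-13017 + (2160 - 1/19000)) = 1/(-13017 + 41039999/19000) = 1/(-206283001/19000) = -19000/206283001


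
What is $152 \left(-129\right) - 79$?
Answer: $-19687$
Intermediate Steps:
$152 \left(-129\right) - 79 = -19608 - 79 = -19687$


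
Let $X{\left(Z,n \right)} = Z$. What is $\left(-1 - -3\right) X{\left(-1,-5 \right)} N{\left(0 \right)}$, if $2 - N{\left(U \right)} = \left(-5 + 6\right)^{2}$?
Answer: $-2$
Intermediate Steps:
$N{\left(U \right)} = 1$ ($N{\left(U \right)} = 2 - \left(-5 + 6\right)^{2} = 2 - 1^{2} = 2 - 1 = 1$)
$\left(-1 - -3\right) X{\left(-1,-5 \right)} N{\left(0 \right)} = \left(-1 - -3\right) \left(-1\right) 1 = \left(-1 + 3\right) \left(-1\right) 1 = 2 \left(-1\right) 1 = \left(-2\right) 1 = -2$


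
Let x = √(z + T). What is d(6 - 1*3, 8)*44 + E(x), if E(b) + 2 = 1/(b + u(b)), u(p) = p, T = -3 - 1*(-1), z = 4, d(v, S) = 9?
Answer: 394 + √2/4 ≈ 394.35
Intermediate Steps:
T = -2 (T = -3 + 1 = -2)
x = √2 (x = √(4 - 2) = √2 ≈ 1.4142)
E(b) = -2 + 1/(2*b) (E(b) = -2 + 1/(b + b) = -2 + 1/(2*b))
d(6 - 1*3, 8)*44 + E(x) = 9*44 + (-2 + 1/(2*(√2))) = 396 + (-2 + (√2/2)/2) = 396 + (-2 + √2/4) = 394 + √2/4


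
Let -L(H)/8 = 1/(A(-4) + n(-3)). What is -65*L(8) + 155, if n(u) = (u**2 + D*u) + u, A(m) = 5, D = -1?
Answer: 1345/7 ≈ 192.14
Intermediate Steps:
n(u) = u**2 (n(u) = (u**2 - u) + u = u**2)
L(H) = -4/7 (L(H) = -8/(5 + (-3)**2) = -8/(5 + 9) = -8/14 = -8*1/14 = -4/7)
-65*L(8) + 155 = -65*(-4/7) + 155 = 260/7 + 155 = 1345/7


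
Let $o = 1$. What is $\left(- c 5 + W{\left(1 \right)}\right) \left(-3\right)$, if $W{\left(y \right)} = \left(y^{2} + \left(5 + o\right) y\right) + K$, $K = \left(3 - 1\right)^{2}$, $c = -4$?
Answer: $-93$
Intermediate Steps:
$K = 4$ ($K = 2^{2} = 4$)
$W{\left(y \right)} = 4 + y^{2} + 6 y$ ($W{\left(y \right)} = \left(y^{2} + \left(5 + 1\right) y\right) + 4 = \left(y^{2} + 6 y\right) + 4 = 4 + y^{2} + 6 y$)
$\left(- c 5 + W{\left(1 \right)}\right) \left(-3\right) = \left(\left(-1\right) \left(-4\right) 5 + \left(4 + 1^{2} + 6 \cdot 1\right)\right) \left(-3\right) = \left(4 \cdot 5 + \left(4 + 1 + 6\right)\right) \left(-3\right) = \left(20 + 11\right) \left(-3\right) = 31 \left(-3\right) = -93$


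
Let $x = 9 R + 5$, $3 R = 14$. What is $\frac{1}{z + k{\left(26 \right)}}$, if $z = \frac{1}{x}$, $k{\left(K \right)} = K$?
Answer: $\frac{47}{1223} \approx 0.03843$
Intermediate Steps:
$R = \frac{14}{3}$ ($R = \frac{1}{3} \cdot 14 = \frac{14}{3} \approx 4.6667$)
$x = 47$ ($x = 9 \cdot \frac{14}{3} + 5 = 42 + 5 = 47$)
$z = \frac{1}{47} \approx 0.021277$
$\frac{1}{z + k{\left(26 \right)}} = \frac{1}{\frac{1}{47} + 26} = \frac{1}{\frac{1223}{47}} = \frac{47}{1223}$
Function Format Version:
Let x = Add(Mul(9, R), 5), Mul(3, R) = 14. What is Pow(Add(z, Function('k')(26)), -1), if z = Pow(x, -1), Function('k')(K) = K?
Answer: Rational(47, 1223) ≈ 0.038430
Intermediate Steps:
R = Rational(14, 3) (R = Mul(Rational(1, 3), 14) = Rational(14, 3) ≈ 4.6667)
x = 47 (x = Add(Mul(9, Rational(14, 3)), 5) = Add(42, 5) = 47)
z = Rational(1, 47) (z = Pow(47, -1) = Rational(1, 47) ≈ 0.021277)
Pow(Add(z, Function('k')(26)), -1) = Pow(Add(Rational(1, 47), 26), -1) = Pow(Rational(1223, 47), -1) = Rational(47, 1223)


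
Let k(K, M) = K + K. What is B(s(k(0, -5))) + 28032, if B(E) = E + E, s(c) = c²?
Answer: 28032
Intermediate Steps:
k(K, M) = 2*K
B(E) = 2*E
B(s(k(0, -5))) + 28032 = 2*(2*0)² + 28032 = 2*0² + 28032 = 2*0 + 28032 = 0 + 28032 = 28032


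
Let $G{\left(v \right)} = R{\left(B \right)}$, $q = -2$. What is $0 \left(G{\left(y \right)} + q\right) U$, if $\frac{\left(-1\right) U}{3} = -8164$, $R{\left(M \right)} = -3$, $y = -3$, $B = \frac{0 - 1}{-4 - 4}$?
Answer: $0$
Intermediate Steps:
$B = \frac{1}{8}$ ($B = - \frac{1}{-8} = \left(-1\right) \left(- \frac{1}{8}\right) = \frac{1}{8} \approx 0.125$)
$U = 24492$ ($U = \left(-3\right) \left(-8164\right) = 24492$)
$G{\left(v \right)} = -3$
$0 \left(G{\left(y \right)} + q\right) U = 0 \left(-3 - 2\right) 24492 = 0 \left(-5\right) 24492 = 0 \cdot 24492 = 0$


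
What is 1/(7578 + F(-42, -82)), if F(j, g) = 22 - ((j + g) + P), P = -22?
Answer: 1/7746 ≈ 0.00012910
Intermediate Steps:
F(j, g) = 44 - g - j (F(j, g) = 22 - ((j + g) - 22) = 22 - ((g + j) - 22) = 22 - (-22 + g + j) = 22 + (22 - g - j) = 44 - g - j)
1/(7578 + F(-42, -82)) = 1/(7578 + (44 - 1*(-82) - 1*(-42))) = 1/(7578 + (44 + 82 + 42)) = 1/(7578 + 168) = 1/7746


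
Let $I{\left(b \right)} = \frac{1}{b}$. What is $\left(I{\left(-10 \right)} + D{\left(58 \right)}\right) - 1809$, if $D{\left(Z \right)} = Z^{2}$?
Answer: $\frac{15549}{10} \approx 1554.9$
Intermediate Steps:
$\left(I{\left(-10 \right)} + D{\left(58 \right)}\right) - 1809 = \left(\frac{1}{-10} + 58^{2}\right) - 1809 = \left(- \frac{1}{10} + 3364\right) - 1809 = \frac{33639}{10} - 1809 = \frac{15549}{10}$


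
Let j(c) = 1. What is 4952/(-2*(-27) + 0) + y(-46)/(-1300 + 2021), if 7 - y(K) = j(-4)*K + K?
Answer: 1787869/19467 ≈ 91.841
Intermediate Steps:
y(K) = 7 - 2*K (y(K) = 7 - (1*K + K) = 7 - (K + K) = 7 - 2*K)
4952/(-2*(-27) + 0) + y(-46)/(-1300 + 2021) = 4952/(-2*(-27) + 0) + (7 - 2*(-46))/(-1300 + 2021) = 4952/(54 + 0) + (7 + 92)/721 = 4952/54 + 99*(1/721) = 4952*(1/54) + 99/721 = 2476/27 + 99/721 = 1787869/19467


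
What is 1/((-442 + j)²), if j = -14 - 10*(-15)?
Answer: 1/93636 ≈ 1.0680e-5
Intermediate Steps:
j = 136 (j = -14 + 150 = 136)
1/((-442 + j)²) = 1/((-442 + 136)²) = 1/((-306)²) = 1/93636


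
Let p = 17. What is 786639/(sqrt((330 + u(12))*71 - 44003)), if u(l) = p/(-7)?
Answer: -262213*I*sqrt(1016526)/48406 ≈ -5461.5*I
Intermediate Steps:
u(l) = -17/7 (u(l) = 17/(-7) = 17*(-1/7) = -17/7)
786639/(sqrt((330 + u(12))*71 - 44003)) = 786639/(sqrt((330 - 17/7)*71 - 44003)) = 786639/(sqrt((2293/7)*71 - 44003)) = 786639/(sqrt(162803/7 - 44003)) = 786639/(sqrt(-145218/7)) = 786639/((I*sqrt(1016526)/7)) = 786639*(-I*sqrt(1016526)/145218) = -262213*I*sqrt(1016526)/48406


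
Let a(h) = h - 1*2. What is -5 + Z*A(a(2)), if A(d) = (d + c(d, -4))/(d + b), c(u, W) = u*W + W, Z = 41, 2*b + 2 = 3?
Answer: -333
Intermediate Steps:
b = 1/2 (b = -1 + (1/2)*3 = -1 + 3/2 = 1/2 ≈ 0.50000)
c(u, W) = W + W*u (c(u, W) = W*u + W = W + W*u)
a(h) = -2 + h (a(h) = h - 2 = -2 + h)
A(d) = (-4 - 3*d)/(1/2 + d) (A(d) = (d - 4*(1 + d))/(d + 1/2) = (d + (-4 - 4*d))/(1/2 + d) = (-4 - 3*d)/(1/2 + d))
-5 + Z*A(a(2)) = -5 + 41*(2*(-4 - 3*(-2 + 2))/(1 + 2*(-2 + 2))) = -5 + 41*(2*(-4 - 3*0)/(1 + 2*0)) = -5 + 41*(2*(-4 + 0)/(1 + 0)) = -5 + 41*(2*(-4)/1) = -5 + 41*(2*1*(-4)) = -5 + 41*(-8) = -5 - 328 = -333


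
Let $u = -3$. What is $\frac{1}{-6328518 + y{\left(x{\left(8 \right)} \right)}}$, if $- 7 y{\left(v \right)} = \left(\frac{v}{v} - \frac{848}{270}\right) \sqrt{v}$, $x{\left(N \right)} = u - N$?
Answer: $- \frac{5651524786950}{35765776341660158831} - \frac{273105 i \sqrt{11}}{35765776341660158831} \approx -1.5801 \cdot 10^{-7} - 2.5326 \cdot 10^{-14} i$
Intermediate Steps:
$x{\left(N \right)} = -3 - N$
$y{\left(v \right)} = \frac{289 \sqrt{v}}{945}$ ($y{\left(v \right)} = - \frac{\left(\frac{v}{v} - \frac{848}{270}\right) \sqrt{v}}{7} = - \frac{\left(1 - \frac{424}{135}\right) \sqrt{v}}{7} = - \frac{\left(- \frac{289}{135}\right) \sqrt{v}}{7} = \frac{289 \sqrt{v}}{945}$)
$\frac{1}{-6328518 + y{\left(x{\left(8 \right)} \right)}} = \frac{1}{-6328518 + \frac{289 \sqrt{-3 - 8}}{945}} = \frac{1}{-6328518 + \frac{289 \sqrt{-11}}{945}} = \frac{1}{-6328518 + \frac{289 i \sqrt{11}}{945}}$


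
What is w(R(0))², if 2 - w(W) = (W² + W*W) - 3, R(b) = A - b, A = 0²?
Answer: 25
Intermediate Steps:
A = 0
R(b) = -b (R(b) = 0 - b = -b)
w(W) = 5 - 2*W² (w(W) = 2 - ((W² + W*W) - 3) = 2 - ((W² + W²) - 3) = 2 - (2*W² - 3) = 2 - (-3 + 2*W²) = 2 + (3 - 2*W²) = 5 - 2*W²)
w(R(0))² = (5 - 2*(-1*0)²)² = (5 - 2*0²)² = (5 - 2*0)² = (5 + 0)² = 5² = 25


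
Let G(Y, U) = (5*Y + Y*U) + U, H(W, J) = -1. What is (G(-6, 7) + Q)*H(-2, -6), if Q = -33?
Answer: 98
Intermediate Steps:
G(Y, U) = U + 5*Y + U*Y (G(Y, U) = (5*Y + U*Y) + U = U + 5*Y + U*Y)
(G(-6, 7) + Q)*H(-2, -6) = ((7 + 5*(-6) + 7*(-6)) - 33)*(-1) = ((7 - 30 - 42) - 33)*(-1) = (-65 - 33)*(-1) = -98*(-1) = 98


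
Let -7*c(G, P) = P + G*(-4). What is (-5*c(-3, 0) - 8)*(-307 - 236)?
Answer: -2172/7 ≈ -310.29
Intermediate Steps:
c(G, P) = -P/7 + 4*G/7 (c(G, P) = -(P + G*(-4))/7 = -(P - 4*G)/7 = -P/7 + 4*G/7)
(-5*c(-3, 0) - 8)*(-307 - 236) = (-5*(-⅐*0 + (4/7)*(-3)) - 8)*(-307 - 236) = (-5*(0 - 12/7) - 8)*(-543) = (-5*(-12/7) - 8)*(-543) = (60/7 - 8)*(-543) = (4/7)*(-543) = -2172/7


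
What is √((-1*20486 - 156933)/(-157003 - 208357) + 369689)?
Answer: 3*√342701972414585/91340 ≈ 608.02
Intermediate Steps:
√((-1*20486 - 156933)/(-157003 - 208357) + 369689) = √((-20486 - 156933)/(-365360) + 369689) = √(-177419*(-1/365360) + 369689) = √(177419/365360 + 369689) = √(135069750459/365360) = 3*√342701972414585/91340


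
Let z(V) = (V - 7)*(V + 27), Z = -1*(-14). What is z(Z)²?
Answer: 82369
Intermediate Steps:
Z = 14
z(V) = (-7 + V)*(27 + V)
z(Z)² = (-189 + 14² + 20*14)² = (-189 + 196 + 280)² = 287² = 82369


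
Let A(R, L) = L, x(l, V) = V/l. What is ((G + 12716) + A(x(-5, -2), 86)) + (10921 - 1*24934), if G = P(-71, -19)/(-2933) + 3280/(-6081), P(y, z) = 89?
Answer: -21609040352/17835573 ≈ -1211.6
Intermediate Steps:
G = -10161449/17835573 (G = 89/(-2933) + 3280/(-6081) = 89*(-1/2933) + 3280*(-1/6081) = -89/2933 - 3280/6081 = -10161449/17835573 ≈ -0.56973)
((G + 12716) + A(x(-5, -2), 86)) + (10921 - 1*24934) = ((-10161449/17835573 + 12716) + 86) + (10921 - 1*24934) = (226786984819/17835573 + 86) + (10921 - 24934) = 228320844097/17835573 - 14013 = -21609040352/17835573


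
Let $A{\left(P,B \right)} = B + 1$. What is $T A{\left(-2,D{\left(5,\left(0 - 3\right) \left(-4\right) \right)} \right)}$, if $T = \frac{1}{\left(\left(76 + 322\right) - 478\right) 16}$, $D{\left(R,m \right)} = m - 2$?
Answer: $- \frac{11}{1280} \approx -0.0085938$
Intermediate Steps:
$D{\left(R,m \right)} = -2 + m$
$A{\left(P,B \right)} = 1 + B$
$T = - \frac{1}{1280}$ ($T = \frac{1}{398 - 478} \cdot \frac{1}{16} = \frac{1}{-80} \cdot \frac{1}{16} = \left(- \frac{1}{80}\right) \frac{1}{16} = - \frac{1}{1280} \approx -0.00078125$)
$T A{\left(-2,D{\left(5,\left(0 - 3\right) \left(-4\right) \right)} \right)} = - \frac{1 - \left(2 - \left(0 - 3\right) \left(-4\right)\right)}{1280} = - \frac{1 - -10}{1280} = - \frac{1 + \left(-2 + 12\right)}{1280} = - \frac{1 + 10}{1280} = \left(- \frac{1}{1280}\right) 11 = - \frac{11}{1280}$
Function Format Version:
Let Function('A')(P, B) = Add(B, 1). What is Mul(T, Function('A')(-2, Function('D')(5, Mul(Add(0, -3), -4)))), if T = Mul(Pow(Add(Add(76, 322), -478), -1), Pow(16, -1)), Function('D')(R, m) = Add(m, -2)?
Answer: Rational(-11, 1280) ≈ -0.0085938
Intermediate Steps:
Function('D')(R, m) = Add(-2, m)
Function('A')(P, B) = Add(1, B)
T = Rational(-1, 1280) (T = Mul(Pow(Add(398, -478), -1), Rational(1, 16)) = Mul(Pow(-80, -1), Rational(1, 16)) = Mul(Rational(-1, 80), Rational(1, 16)) = Rational(-1, 1280) ≈ -0.00078125)
Mul(T, Function('A')(-2, Function('D')(5, Mul(Add(0, -3), -4)))) = Mul(Rational(-1, 1280), Add(1, Add(-2, Mul(Add(0, -3), -4)))) = Mul(Rational(-1, 1280), Add(1, Add(-2, Mul(-3, -4)))) = Mul(Rational(-1, 1280), Add(1, Add(-2, 12))) = Mul(Rational(-1, 1280), Add(1, 10)) = Mul(Rational(-1, 1280), 11) = Rational(-11, 1280)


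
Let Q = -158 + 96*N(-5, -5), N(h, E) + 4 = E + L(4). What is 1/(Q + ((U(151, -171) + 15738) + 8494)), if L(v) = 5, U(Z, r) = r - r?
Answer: 1/23690 ≈ 4.2212e-5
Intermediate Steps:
U(Z, r) = 0
N(h, E) = 1 + E (N(h, E) = -4 + (E + 5) = -4 + (5 + E) = 1 + E)
Q = -542 (Q = -158 + 96*(1 - 5) = -158 + 96*(-4) = -158 - 384 = -542)
1/(Q + ((U(151, -171) + 15738) + 8494)) = 1/(-542 + ((0 + 15738) + 8494)) = 1/(-542 + (15738 + 8494)) = 1/(-542 + 24232) = 1/23690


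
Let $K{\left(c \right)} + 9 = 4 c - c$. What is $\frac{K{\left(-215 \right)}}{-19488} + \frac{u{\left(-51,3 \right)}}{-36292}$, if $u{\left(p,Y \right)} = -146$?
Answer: $\frac{1107509}{29469104} \approx 0.037582$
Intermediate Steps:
$K{\left(c \right)} = -9 + 3 c$ ($K{\left(c \right)} = -9 + \left(4 c - c\right) = -9 + 3 c$)
$\frac{K{\left(-215 \right)}}{-19488} + \frac{u{\left(-51,3 \right)}}{-36292} = \frac{-9 + 3 \left(-215\right)}{-19488} - \frac{146}{-36292} = \left(-9 - 645\right) \left(- \frac{1}{19488}\right) - - \frac{73}{18146} = \left(-654\right) \left(- \frac{1}{19488}\right) + \frac{73}{18146} = \frac{109}{3248} + \frac{73}{18146} = \frac{1107509}{29469104}$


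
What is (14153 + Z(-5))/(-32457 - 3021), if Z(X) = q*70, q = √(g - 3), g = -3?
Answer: -14153/35478 - 35*I*√6/17739 ≈ -0.39892 - 0.004833*I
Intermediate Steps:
q = I*√6 (q = √(-3 - 3) = √(-6) = I*√6 ≈ 2.4495*I)
Z(X) = 70*I*√6 (Z(X) = (I*√6)*70 = 70*I*√6)
(14153 + Z(-5))/(-32457 - 3021) = (14153 + 70*I*√6)/(-32457 - 3021) = (14153 + 70*I*√6)/(-35478) = (14153 + 70*I*√6)*(-1/35478) = -14153/35478 - 35*I*√6/17739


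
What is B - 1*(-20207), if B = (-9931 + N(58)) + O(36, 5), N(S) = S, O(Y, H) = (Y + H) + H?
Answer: 10380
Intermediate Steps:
O(Y, H) = Y + 2*H (O(Y, H) = (H + Y) + H = Y + 2*H)
B = -9827 (B = (-9931 + 58) + (36 + 2*5) = -9873 + (36 + 10) = -9873 + 46 = -9827)
B - 1*(-20207) = -9827 - 1*(-20207) = -9827 + 20207 = 10380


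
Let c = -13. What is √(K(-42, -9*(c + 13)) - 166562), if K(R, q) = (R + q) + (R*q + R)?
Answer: I*√166646 ≈ 408.22*I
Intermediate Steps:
K(R, q) = q + 2*R + R*q (K(R, q) = (R + q) + (R + R*q) = q + 2*R + R*q)
√(K(-42, -9*(c + 13)) - 166562) = √((-9*(-13 + 13) + 2*(-42) - (-378)*(-13 + 13)) - 166562) = √((-9*0 - 84 - (-378)*0) - 166562) = √((0 - 84 - 42*0) - 166562) = √((0 - 84 + 0) - 166562) = √(-84 - 166562) = √(-166646) = I*√166646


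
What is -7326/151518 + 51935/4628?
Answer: 100451059/8990068 ≈ 11.174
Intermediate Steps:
-7326/151518 + 51935/4628 = -7326*1/151518 + 51935*(1/4628) = -1221/25253 + 3995/356 = 100451059/8990068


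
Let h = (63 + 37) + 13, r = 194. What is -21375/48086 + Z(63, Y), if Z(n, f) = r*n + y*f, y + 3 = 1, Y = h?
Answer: 576818281/48086 ≈ 11996.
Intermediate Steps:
h = 113 (h = 100 + 13 = 113)
Y = 113
y = -2 (y = -3 + 1 = -2)
Z(n, f) = -2*f + 194*n (Z(n, f) = 194*n - 2*f = -2*f + 194*n)
-21375/48086 + Z(63, Y) = -21375/48086 + (-2*113 + 194*63) = -21375*1/48086 + (-226 + 12222) = -21375/48086 + 11996 = 576818281/48086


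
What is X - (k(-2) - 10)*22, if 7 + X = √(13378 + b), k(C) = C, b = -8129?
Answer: 257 + √5249 ≈ 329.45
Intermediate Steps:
X = -7 + √5249 (X = -7 + √(13378 - 8129) = -7 + √5249 ≈ 65.450)
X - (k(-2) - 10)*22 = (-7 + √5249) - (-2 - 10)*22 = (-7 + √5249) - (-12)*22 = (-7 + √5249) - 1*(-264) = (-7 + √5249) + 264 = 257 + √5249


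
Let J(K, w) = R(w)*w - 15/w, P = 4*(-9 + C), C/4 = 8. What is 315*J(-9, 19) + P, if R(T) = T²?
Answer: 41048138/19 ≈ 2.1604e+6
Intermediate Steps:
C = 32 (C = 4*8 = 32)
P = 92 (P = 4*(-9 + 32) = 4*23 = 92)
J(K, w) = w³ - 15/w (J(K, w) = w²*w - 15/w = w³ - 15/w)
315*J(-9, 19) + P = 315*((-15 + 19⁴)/19) + 92 = 315*((-15 + 130321)/19) + 92 = 315*((1/19)*130306) + 92 = 315*(130306/19) + 92 = 41046390/19 + 92 = 41048138/19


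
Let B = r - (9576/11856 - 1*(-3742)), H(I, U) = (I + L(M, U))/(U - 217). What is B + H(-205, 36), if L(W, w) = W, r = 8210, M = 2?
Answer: 21027885/4706 ≈ 4468.3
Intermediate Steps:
H(I, U) = (2 + I)/(-217 + U) (H(I, U) = (I + 2)/(U - 217) = (2 + I)/(-217 + U))
B = 116147/26 (B = 8210 - (9576/11856 - 1*(-3742)) = 8210 - (9576*(1/11856) + 3742) = 8210 - (21/26 + 3742) = 8210 - 1*97313/26 = 8210 - 97313/26 = 116147/26 ≈ 4467.2)
B + H(-205, 36) = 116147/26 + (2 - 205)/(-217 + 36) = 116147/26 - 203/(-181) = 116147/26 - 1/181*(-203) = 116147/26 + 203/181 = 21027885/4706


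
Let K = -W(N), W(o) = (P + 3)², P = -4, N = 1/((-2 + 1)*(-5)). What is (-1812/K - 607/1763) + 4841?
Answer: 11728632/1763 ≈ 6652.7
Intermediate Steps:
N = ⅕ (N = 1/(-1*(-5)) = 1/5 = ⅕ ≈ 0.20000)
W(o) = 1 (W(o) = (-4 + 3)² = (-1)² = 1)
K = -1 (K = -1*1 = -1)
(-1812/K - 607/1763) + 4841 = (-1812/(-1) - 607/1763) + 4841 = (-1812*(-1) - 607*1/1763) + 4841 = (1812 - 607/1763) + 4841 = 3193949/1763 + 4841 = 11728632/1763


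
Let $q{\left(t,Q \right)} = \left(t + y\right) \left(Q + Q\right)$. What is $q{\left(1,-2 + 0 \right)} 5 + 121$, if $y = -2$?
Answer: $141$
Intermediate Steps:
$q{\left(t,Q \right)} = 2 Q \left(-2 + t\right)$ ($q{\left(t,Q \right)} = \left(t - 2\right) \left(Q + Q\right) = \left(-2 + t\right) 2 Q = 2 Q \left(-2 + t\right)$)
$q{\left(1,-2 + 0 \right)} 5 + 121 = 2 \left(-2 + 0\right) \left(-2 + 1\right) 5 + 121 = 2 \left(-2\right) \left(-1\right) 5 + 121 = 4 \cdot 5 + 121 = 20 + 121 = 141$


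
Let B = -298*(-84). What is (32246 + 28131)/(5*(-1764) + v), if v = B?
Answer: 60377/16212 ≈ 3.7242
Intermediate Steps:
B = 25032
v = 25032
(32246 + 28131)/(5*(-1764) + v) = (32246 + 28131)/(5*(-1764) + 25032) = 60377/(-8820 + 25032) = 60377/16212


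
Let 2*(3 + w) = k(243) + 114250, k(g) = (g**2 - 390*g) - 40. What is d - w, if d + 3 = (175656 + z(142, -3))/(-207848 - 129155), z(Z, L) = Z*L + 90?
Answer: -26451379107/674006 ≈ -39245.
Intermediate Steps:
k(g) = -40 + g**2 - 390*g
z(Z, L) = 90 + L*Z (z(Z, L) = L*Z + 90 = 90 + L*Z)
w = 78483/2 (w = -3 + ((-40 + 243**2 - 390*243) + 114250)/2 = -3 + ((-40 + 59049 - 94770) + 114250)/2 = -3 + (-35761 + 114250)/2 = -3 + (1/2)*78489 = -3 + 78489/2 = 78483/2 ≈ 39242.)
d = -1186329/337003 (d = -3 + (175656 + (90 - 3*142))/(-207848 - 129155) = -3 + (175656 + (90 - 426))/(-337003) = -3 + (175656 - 336)*(-1/337003) = -3 + 175320*(-1/337003) = -3 - 175320/337003 = -1186329/337003 ≈ -3.5202)
d - w = -1186329/337003 - 1*78483/2 = -1186329/337003 - 78483/2 = -26451379107/674006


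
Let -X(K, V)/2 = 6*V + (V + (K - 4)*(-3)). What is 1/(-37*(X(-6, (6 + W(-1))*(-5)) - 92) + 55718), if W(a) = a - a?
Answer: 1/45802 ≈ 2.1833e-5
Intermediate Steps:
W(a) = 0
X(K, V) = -24 - 14*V + 6*K (X(K, V) = -2*(6*V + (V + (K - 4)*(-3))) = -2*(6*V + (V + (-4 + K)*(-3))) = -2*(6*V + (V + (12 - 3*K))) = -2*(6*V + (12 + V - 3*K)) = -2*(12 - 3*K + 7*V) = -24 - 14*V + 6*K)
1/(-37*(X(-6, (6 + W(-1))*(-5)) - 92) + 55718) = 1/(-37*((-24 - 14*(6 + 0)*(-5) + 6*(-6)) - 92) + 55718) = 1/(-37*((-24 - 84*(-5) - 36) - 92) + 55718) = 1/(-37*((-24 - 14*(-30) - 36) - 92) + 55718) = 1/(-37*((-24 + 420 - 36) - 92) + 55718) = 1/(-37*(360 - 92) + 55718) = 1/(-37*268 + 55718) = 1/(-9916 + 55718) = 1/45802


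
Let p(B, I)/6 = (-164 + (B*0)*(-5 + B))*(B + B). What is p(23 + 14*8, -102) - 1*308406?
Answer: -574086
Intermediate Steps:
p(B, I) = -1968*B (p(B, I) = 6*((-164 + (B*0)*(-5 + B))*(B + B)) = 6*((-164 + 0*(-5 + B))*(2*B)) = 6*((-164 + 0)*(2*B)) = 6*(-328*B) = -1968*B)
p(23 + 14*8, -102) - 1*308406 = -1968*(23 + 14*8) - 1*308406 = -1968*(23 + 112) - 308406 = -1968*135 - 308406 = -265680 - 308406 = -574086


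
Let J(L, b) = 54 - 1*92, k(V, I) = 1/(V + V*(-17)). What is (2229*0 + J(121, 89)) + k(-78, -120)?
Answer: -47423/1248 ≈ -37.999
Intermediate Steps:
k(V, I) = -1/(16*V) (k(V, I) = 1/(V - 17*V) = 1/(-16*V) = -1/(16*V))
J(L, b) = -38 (J(L, b) = 54 - 92 = -38)
(2229*0 + J(121, 89)) + k(-78, -120) = (2229*0 - 38) - 1/16/(-78) = (0 - 38) - 1/16*(-1/78) = -38 + 1/1248 = -47423/1248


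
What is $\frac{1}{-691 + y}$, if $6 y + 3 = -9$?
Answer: $- \frac{1}{693} \approx -0.001443$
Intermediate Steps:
$y = -2$ ($y = - \frac{1}{2} + \frac{1}{6} \left(-9\right) = - \frac{1}{2} - \frac{3}{2} = -2$)
$\frac{1}{-691 + y} = \frac{1}{-691 - 2} = \frac{1}{-693} = - \frac{1}{693}$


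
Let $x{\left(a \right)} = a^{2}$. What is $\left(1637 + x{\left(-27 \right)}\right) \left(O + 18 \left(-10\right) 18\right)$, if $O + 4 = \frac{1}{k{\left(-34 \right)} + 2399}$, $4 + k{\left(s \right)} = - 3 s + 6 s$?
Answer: $- \frac{17599469706}{2293} \approx -7.6753 \cdot 10^{6}$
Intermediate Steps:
$k{\left(s \right)} = -4 + 3 s$ ($k{\left(s \right)} = -4 + \left(- 3 s + 6 s\right) = -4 + 3 s$)
$O = - \frac{9171}{2293}$ ($O = -4 + \frac{1}{\left(-4 + 3 \left(-34\right)\right) + 2399} = -4 + \frac{1}{\left(-4 - 102\right) + 2399} = -4 + \frac{1}{-106 + 2399} = -4 + \frac{1}{2293} = - \frac{9171}{2293} \approx -3.9996$)
$\left(1637 + x{\left(-27 \right)}\right) \left(O + 18 \left(-10\right) 18\right) = \left(1637 + \left(-27\right)^{2}\right) \left(- \frac{9171}{2293} + 18 \left(-10\right) 18\right) = \left(1637 + 729\right) \left(- \frac{9171}{2293} - 3240\right) = 2366 \left(- \frac{9171}{2293} - 3240\right) = 2366 \left(- \frac{7438491}{2293}\right) = - \frac{17599469706}{2293}$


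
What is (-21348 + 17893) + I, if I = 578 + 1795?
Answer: -1082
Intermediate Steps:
I = 2373
(-21348 + 17893) + I = (-21348 + 17893) + 2373 = -3455 + 2373 = -1082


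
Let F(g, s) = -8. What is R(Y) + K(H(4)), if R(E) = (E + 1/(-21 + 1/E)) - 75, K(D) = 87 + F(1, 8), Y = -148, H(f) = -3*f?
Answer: -447844/3109 ≈ -144.05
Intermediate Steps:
K(D) = 79 (K(D) = 87 - 8 = 79)
R(E) = -75 + E + 1/(-21 + 1/E)
R(Y) + K(H(4)) = (75 - 1577*(-148) + 21*(-148)²)/(-1 + 21*(-148)) + 79 = (75 + 233396 + 21*21904)/(-1 - 3108) + 79 = (75 + 233396 + 459984)/(-3109) + 79 = -1/3109*693455 + 79 = -693455/3109 + 79 = -447844/3109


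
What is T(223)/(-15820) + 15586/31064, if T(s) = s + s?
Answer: 29089497/61429060 ≈ 0.47355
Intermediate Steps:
T(s) = 2*s
T(223)/(-15820) + 15586/31064 = (2*223)/(-15820) + 15586/31064 = 446*(-1/15820) + 15586*(1/31064) = -223/7910 + 7793/15532 = 29089497/61429060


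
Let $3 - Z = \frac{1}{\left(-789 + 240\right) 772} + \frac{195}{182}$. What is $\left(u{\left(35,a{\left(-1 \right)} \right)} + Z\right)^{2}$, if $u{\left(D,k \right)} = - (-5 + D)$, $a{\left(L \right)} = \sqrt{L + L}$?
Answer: $\frac{6935924004018025}{8801878505616} \approx 788.0$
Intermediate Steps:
$a{\left(L \right)} = \sqrt{2} \sqrt{L}$ ($a{\left(L \right)} = \sqrt{2 L} = \sqrt{2} \sqrt{L}$)
$Z = \frac{5721685}{2966796}$ ($Z = 3 - \left(\frac{1}{\left(-789 + 240\right) 772} + \frac{195}{182}\right) = 3 - \left(\frac{1}{-549} \cdot \frac{1}{772} + 195 \cdot \frac{1}{182}\right) = 3 - \left(\left(- \frac{1}{549}\right) \frac{1}{772} + \frac{15}{14}\right) = 3 - \left(- \frac{1}{423828} + \frac{15}{14}\right) = 3 - \frac{3178703}{2966796} = \frac{5721685}{2966796} \approx 1.9286$)
$u{\left(D,k \right)} = 5 - D$
$\left(u{\left(35,a{\left(-1 \right)} \right)} + Z\right)^{2} = \left(\left(5 - 35\right) + \frac{5721685}{2966796}\right)^{2} = \left(-30 + \frac{5721685}{2966796}\right)^{2} = \left(- \frac{83282195}{2966796}\right)^{2} = \frac{6935924004018025}{8801878505616}$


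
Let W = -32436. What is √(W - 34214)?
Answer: 5*I*√2666 ≈ 258.17*I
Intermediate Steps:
√(W - 34214) = √(-32436 - 34214) = √(-66650) = 5*I*√2666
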